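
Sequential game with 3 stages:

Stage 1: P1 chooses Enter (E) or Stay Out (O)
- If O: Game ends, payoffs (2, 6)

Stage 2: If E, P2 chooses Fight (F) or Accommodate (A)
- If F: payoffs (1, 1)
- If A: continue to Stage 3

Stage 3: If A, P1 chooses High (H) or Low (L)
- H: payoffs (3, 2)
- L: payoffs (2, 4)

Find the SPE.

SPE: (E, A, H); Outcome (3, 2)

Work:
Stage 3: P1 chooses H (3 vs 2)
Stage 2: P2: F->1, A->2 (anticipating H). Choose A
Stage 1: P1: O->2, E->3 (anticipating A, H). Choose E
SPE path: E -> A -> H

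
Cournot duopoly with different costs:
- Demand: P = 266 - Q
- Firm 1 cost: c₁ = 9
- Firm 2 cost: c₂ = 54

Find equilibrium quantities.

q₁* = 100.67, q₂* = 55.67

Work:
Reaction: q₁ = (266 - 9 - q₂)/2
Reaction: q₂ = (266 - 54 - q₁)/2
Solve simultaneously:
q₁* = (266 - 2×9 + 54)/3 = 100.67
q₂* = (266 - 2×54 + 9)/3 = 55.67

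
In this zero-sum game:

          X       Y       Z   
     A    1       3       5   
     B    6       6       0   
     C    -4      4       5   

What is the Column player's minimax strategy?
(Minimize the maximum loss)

Column should play Z, value = 5

Work:
Column player minimizes Row's maximum payoff:
Column X: max payoff to Row = 6
Column Y: max payoff to Row = 6
Column Z: max payoff to Row = 5
Minimum is 5, achieved by column Z.
Minimax strategy: Z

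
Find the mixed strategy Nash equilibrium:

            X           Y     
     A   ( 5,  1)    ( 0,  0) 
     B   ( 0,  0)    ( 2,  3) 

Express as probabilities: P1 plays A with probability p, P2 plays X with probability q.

p = 0.75, q = 0.2857

Work:
Find probabilities that make opponent indifferent:
P2 chooses q to make P1 indifferent between A and B
P1 chooses p to make P2 indifferent between X and Y
Mixed NE: P1 plays (A: 0.75, B: 0.25), P2 plays (X: 0.2857, Y: 0.7143)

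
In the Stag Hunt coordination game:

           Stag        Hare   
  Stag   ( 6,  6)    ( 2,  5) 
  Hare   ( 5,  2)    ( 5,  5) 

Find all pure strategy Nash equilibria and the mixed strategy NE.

Pure NE: (Stag, Stag) and (Hare, Hare); Mixed NE: p = 0.75, q = 0.75

Work:
Check pure NE:
(Stag, Stag): (6, 6) - no unilateral deviation beneficial
(Hare, Hare): (5, 5) - no unilateral deviation beneficial
Mixed NE: P1 plays Stag with p = 0.75, P2 plays Stag with q = 0.75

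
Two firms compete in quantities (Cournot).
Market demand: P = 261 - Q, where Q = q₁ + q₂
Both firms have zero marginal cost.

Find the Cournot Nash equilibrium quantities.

q₁* = q₂* = 87.0; P* = 87.0

Work:
Profit: π_i = P·q_i = (a - q_i - q_j)·q_i
FOC: ∂π_i/∂q_i = a - 2q_i - q_j = 0
Reaction function: q_i = (261 - q_j)/2
Symmetry: q* = 261/3 = 87.0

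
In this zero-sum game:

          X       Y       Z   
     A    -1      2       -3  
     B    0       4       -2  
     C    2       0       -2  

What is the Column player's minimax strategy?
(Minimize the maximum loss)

Column should play Z, value = -2

Work:
Column player minimizes Row's maximum payoff:
Column X: max payoff to Row = 2
Column Y: max payoff to Row = 4
Column Z: max payoff to Row = -2
Minimum is -2, achieved by column Z.
Minimax strategy: Z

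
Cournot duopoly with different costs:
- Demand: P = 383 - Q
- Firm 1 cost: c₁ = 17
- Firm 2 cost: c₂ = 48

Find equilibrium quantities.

q₁* = 132.33, q₂* = 101.33

Work:
Reaction: q₁ = (383 - 17 - q₂)/2
Reaction: q₂ = (383 - 48 - q₁)/2
Solve simultaneously:
q₁* = (383 - 2×17 + 48)/3 = 132.33
q₂* = (383 - 2×48 + 17)/3 = 101.33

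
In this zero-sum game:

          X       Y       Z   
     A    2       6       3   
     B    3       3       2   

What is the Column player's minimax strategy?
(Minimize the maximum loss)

Column should play X or Z (all achieve the minimum), value = 3

Work:
Column player minimizes Row's maximum payoff:
Column X: max payoff to Row = 3
Column Y: max payoff to Row = 6
Column Z: max payoff to Row = 3
Minimum is 3, achieved by columns X, Z (tied).
Each of X or Z is a minimax strategy.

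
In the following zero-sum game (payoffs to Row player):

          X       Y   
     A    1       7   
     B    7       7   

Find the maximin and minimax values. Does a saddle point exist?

Maximin = 7, Minimax = 7, Saddle: True

Work:
Row minimums: [1, 7] → maximin = 7
Column maximums: [7, 7] → minimax = 7
Saddle point exists! Game value = 7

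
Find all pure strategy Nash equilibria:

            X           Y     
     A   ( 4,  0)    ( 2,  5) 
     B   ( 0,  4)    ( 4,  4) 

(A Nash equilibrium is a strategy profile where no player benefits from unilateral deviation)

Nash equilibrium: (B, Y)

Work:
Best responses:
  P1 vs X: payoffs [4, 0] → best response A (payoff 4)
  P1 vs Y: payoffs [2, 4] → best response B (payoff 4)
  P2 vs A: payoffs [0, 5] → best response Y (payoff 5)
  P2 vs B: payoffs [4, 4] → best response X/Y (payoff 4)
Mutual best responses: (B,Y) → Nash equilibria.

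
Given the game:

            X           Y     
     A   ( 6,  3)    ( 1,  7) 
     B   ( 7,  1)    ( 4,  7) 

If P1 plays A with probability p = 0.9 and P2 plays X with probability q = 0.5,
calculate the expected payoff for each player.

E[P1] = 3.7, E[P2] = 4.9

Work:
E[P1] = p·q·π₁(A,X) + p·(1-q)·π₁(A,Y) + (1-p)·q·π₁(B,X) + (1-p)·(1-q)·π₁(B,Y)
= 0.9·0.5·6 + 0.9·0.5·1 + 0.1·0.5·7 + 0.1·0.5·4
= 3.7

E[P2] = 4.9 (similar calculation)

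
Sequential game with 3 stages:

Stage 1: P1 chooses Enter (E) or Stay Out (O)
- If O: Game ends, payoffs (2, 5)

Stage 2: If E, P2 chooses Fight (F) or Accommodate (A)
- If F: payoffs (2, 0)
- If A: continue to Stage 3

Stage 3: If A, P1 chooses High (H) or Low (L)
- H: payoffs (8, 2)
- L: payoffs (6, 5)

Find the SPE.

SPE: (E, A, H); Outcome (8, 2)

Work:
Stage 3: P1 chooses H (8 vs 6)
Stage 2: P2: F->0, A->2 (anticipating H). Choose A
Stage 1: P1: O->2, E->8 (anticipating A, H). Choose E
SPE path: E -> A -> H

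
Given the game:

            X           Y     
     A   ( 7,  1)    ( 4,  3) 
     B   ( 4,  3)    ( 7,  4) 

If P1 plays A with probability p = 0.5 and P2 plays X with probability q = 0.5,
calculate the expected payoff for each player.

E[P1] = 5.5, E[P2] = 2.75

Work:
E[P1] = p·q·π₁(A,X) + p·(1-q)·π₁(A,Y) + (1-p)·q·π₁(B,X) + (1-p)·(1-q)·π₁(B,Y)
= 0.5·0.5·7 + 0.5·0.5·4 + 0.5·0.5·4 + 0.5·0.5·7
= 5.5

E[P2] = 2.75 (similar calculation)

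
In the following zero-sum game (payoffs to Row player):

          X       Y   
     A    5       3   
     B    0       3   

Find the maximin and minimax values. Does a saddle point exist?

Maximin = 3, Minimax = 3, Saddle: True

Work:
Row minimums: [3, 0] → maximin = 3
Column maximums: [5, 3] → minimax = 3
Saddle point exists! Game value = 3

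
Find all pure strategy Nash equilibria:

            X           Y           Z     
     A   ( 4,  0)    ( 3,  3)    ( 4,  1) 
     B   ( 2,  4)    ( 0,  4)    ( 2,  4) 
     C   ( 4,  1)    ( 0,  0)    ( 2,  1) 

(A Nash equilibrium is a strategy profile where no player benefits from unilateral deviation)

Nash equilibrium: (A, Y), (C, X)

Work:
Best responses:
  P1 vs X: payoffs [4, 2, 4] → best response A/C (payoff 4)
  P1 vs Y: payoffs [3, 0, 0] → best response A (payoff 3)
  P1 vs Z: payoffs [4, 2, 2] → best response A (payoff 4)
  P2 vs A: payoffs [0, 3, 1] → best response Y (payoff 3)
  P2 vs B: payoffs [4, 4, 4] → best response X/Y/Z (payoff 4)
  P2 vs C: payoffs [1, 0, 1] → best response X/Z (payoff 1)
Mutual best responses: (A,Y), (C,X) → Nash equilibria.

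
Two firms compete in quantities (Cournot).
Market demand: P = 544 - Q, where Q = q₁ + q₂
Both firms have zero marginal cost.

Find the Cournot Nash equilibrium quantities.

q₁* = q₂* = 181.33; P* = 181.33

Work:
Profit: π_i = P·q_i = (a - q_i - q_j)·q_i
FOC: ∂π_i/∂q_i = a - 2q_i - q_j = 0
Reaction function: q_i = (544 - q_j)/2
Symmetry: q* = 544/3 = 181.33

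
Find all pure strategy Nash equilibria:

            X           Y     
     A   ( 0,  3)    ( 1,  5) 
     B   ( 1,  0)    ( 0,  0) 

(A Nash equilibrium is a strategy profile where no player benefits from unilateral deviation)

Nash equilibrium: (A, Y), (B, X)

Work:
Best responses:
  P1 vs X: payoffs [0, 1] → best response B (payoff 1)
  P1 vs Y: payoffs [1, 0] → best response A (payoff 1)
  P2 vs A: payoffs [3, 5] → best response Y (payoff 5)
  P2 vs B: payoffs [0, 0] → best response X/Y (payoff 0)
Mutual best responses: (A,Y), (B,X) → Nash equilibria.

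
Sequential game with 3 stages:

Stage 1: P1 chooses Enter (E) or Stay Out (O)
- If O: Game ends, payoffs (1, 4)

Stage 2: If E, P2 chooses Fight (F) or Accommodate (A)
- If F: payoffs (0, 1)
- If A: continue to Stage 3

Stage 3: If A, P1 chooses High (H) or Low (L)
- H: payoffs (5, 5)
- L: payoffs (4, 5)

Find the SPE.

SPE: (E, A, H); Outcome (5, 5)

Work:
Stage 3: P1 chooses H (5 vs 4)
Stage 2: P2: F->1, A->5 (anticipating H). Choose A
Stage 1: P1: O->1, E->5 (anticipating A, H). Choose E
SPE path: E -> A -> H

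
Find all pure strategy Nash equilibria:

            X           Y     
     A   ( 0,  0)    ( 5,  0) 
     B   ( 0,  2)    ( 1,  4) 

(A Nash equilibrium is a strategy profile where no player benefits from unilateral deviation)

Nash equilibrium: (A, X), (A, Y)

Work:
Best responses:
  P1 vs X: payoffs [0, 0] → best response A/B (payoff 0)
  P1 vs Y: payoffs [5, 1] → best response A (payoff 5)
  P2 vs A: payoffs [0, 0] → best response X/Y (payoff 0)
  P2 vs B: payoffs [2, 4] → best response Y (payoff 4)
Mutual best responses: (A,X), (A,Y) → Nash equilibria.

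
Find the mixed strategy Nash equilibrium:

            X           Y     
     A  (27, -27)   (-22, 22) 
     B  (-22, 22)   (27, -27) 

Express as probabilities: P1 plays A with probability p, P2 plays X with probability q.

p = 0.5, q = 0.5

Work:
Find probabilities that make opponent indifferent:
P2 chooses q to make P1 indifferent between A and B
P1 chooses p to make P2 indifferent between X and Y
Mixed NE: P1 plays (A: 0.5, B: 0.5), P2 plays (X: 0.5, Y: 0.5)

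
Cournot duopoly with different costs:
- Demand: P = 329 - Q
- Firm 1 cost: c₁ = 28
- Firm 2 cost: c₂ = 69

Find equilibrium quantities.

q₁* = 114.0, q₂* = 73.0

Work:
Reaction: q₁ = (329 - 28 - q₂)/2
Reaction: q₂ = (329 - 69 - q₁)/2
Solve simultaneously:
q₁* = (329 - 2×28 + 69)/3 = 114.0
q₂* = (329 - 2×69 + 28)/3 = 73.0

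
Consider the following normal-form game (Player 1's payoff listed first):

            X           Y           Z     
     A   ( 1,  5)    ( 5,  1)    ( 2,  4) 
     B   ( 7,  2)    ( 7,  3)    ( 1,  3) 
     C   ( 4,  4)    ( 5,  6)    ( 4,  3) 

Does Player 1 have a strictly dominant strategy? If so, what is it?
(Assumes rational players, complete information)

No strictly dominant strategy exists for Player 1

Work:
A strategy strictly dominates another if it gives a strictly higher payoff against every opponent action. Compare each pair of P1's strategies column-by-column:
  A vs B: [1 vs 7, 5 vs 7, 2 vs 1] → A does not strictly dominate B (column X: 1 ≤ 7)
  A vs C: [1 vs 4, 5 vs 5, 2 vs 4] → A does not strictly dominate C (column X: 1 ≤ 4)
  B vs A: [7 vs 1, 7 vs 5, 1 vs 2] → B does not strictly dominate A (column Z: 1 ≤ 2)
  B vs C: [7 vs 4, 7 vs 5, 1 vs 4] → B does not strictly dominate C (column Z: 1 ≤ 4)
  C vs A: [4 vs 1, 5 vs 5, 4 vs 2] → C does not strictly dominate A (column Y: 5 ≤ 5)
  C vs B: [4 vs 7, 5 vs 7, 4 vs 1] → C does not strictly dominate B (column X: 4 ≤ 7)
No single strategy strictly dominates all others → no strictly dominant strategy.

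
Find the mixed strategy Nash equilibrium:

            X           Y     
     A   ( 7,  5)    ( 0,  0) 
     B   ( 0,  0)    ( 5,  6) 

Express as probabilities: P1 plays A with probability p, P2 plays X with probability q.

p = 0.5455, q = 0.4167

Work:
Find probabilities that make opponent indifferent:
P2 chooses q to make P1 indifferent between A and B
P1 chooses p to make P2 indifferent between X and Y
Mixed NE: P1 plays (A: 0.5455, B: 0.4545), P2 plays (X: 0.4167, Y: 0.5833)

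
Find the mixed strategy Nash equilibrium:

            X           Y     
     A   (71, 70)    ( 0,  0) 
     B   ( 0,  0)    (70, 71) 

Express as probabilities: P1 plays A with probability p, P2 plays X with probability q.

p = 0.5035, q = 0.4965

Work:
Find probabilities that make opponent indifferent:
P2 chooses q to make P1 indifferent between A and B
P1 chooses p to make P2 indifferent between X and Y
Mixed NE: P1 plays (A: 0.5035, B: 0.4965), P2 plays (X: 0.4965, Y: 0.5035)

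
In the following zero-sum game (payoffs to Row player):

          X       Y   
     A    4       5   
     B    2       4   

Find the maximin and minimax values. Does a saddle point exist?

Maximin = 4, Minimax = 4, Saddle: True

Work:
Row minimums: [4, 2] → maximin = 4
Column maximums: [4, 5] → minimax = 4
Saddle point exists! Game value = 4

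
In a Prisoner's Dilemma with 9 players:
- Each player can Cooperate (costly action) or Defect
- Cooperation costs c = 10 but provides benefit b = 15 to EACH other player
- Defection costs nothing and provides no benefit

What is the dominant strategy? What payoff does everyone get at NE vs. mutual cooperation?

Dominant: Defect; NE payoff = 0; Coop payoff = 110

Work:
Defect dominates (saves cost c = 10, benefit to others is external)
NE: All defect → everyone gets 0
If all cooperate: each receives (8)×15 - 10 = 110
Social dilemma: 110 > 0 but NE gives 0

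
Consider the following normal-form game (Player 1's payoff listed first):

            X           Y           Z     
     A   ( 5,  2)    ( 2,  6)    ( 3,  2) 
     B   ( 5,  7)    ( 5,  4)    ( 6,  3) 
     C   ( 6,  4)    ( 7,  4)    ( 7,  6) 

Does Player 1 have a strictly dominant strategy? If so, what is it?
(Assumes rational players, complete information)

Yes, Player 1's strictly dominant strategy is C

Work:
A strategy strictly dominates another if it gives a strictly higher payoff against every opponent action. Compare each pair of P1's strategies column-by-column:
  A vs B: [5 vs 5, 2 vs 5, 3 vs 6] → A does not strictly dominate B (column X: 5 ≤ 5)
  A vs C: [5 vs 6, 2 vs 7, 3 vs 7] → A does not strictly dominate C (column X: 5 ≤ 6)
  B vs A: [5 vs 5, 5 vs 2, 6 vs 3] → B does not strictly dominate A (column X: 5 ≤ 5)
  B vs C: [5 vs 6, 5 vs 7, 6 vs 7] → B does not strictly dominate C (column X: 5 ≤ 6)
  C vs A: [6 vs 5, 7 vs 2, 7 vs 3] → C strictly dominates A
  C vs B: [6 vs 5, 7 vs 5, 7 vs 6] → C strictly dominates B
C strictly dominates every other strategy → strictly dominant.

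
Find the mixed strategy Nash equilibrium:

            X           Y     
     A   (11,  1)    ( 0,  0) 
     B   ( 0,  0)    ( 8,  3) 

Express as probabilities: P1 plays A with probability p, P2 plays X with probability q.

p = 0.75, q = 0.4211

Work:
Find probabilities that make opponent indifferent:
P2 chooses q to make P1 indifferent between A and B
P1 chooses p to make P2 indifferent between X and Y
Mixed NE: P1 plays (A: 0.75, B: 0.25), P2 plays (X: 0.4211, Y: 0.5789)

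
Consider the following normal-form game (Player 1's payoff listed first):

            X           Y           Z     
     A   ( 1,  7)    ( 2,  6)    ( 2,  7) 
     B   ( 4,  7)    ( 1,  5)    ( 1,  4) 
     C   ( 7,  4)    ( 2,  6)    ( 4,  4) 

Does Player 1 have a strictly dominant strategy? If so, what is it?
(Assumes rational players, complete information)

No strictly dominant strategy exists for Player 1

Work:
A strategy strictly dominates another if it gives a strictly higher payoff against every opponent action. Compare each pair of P1's strategies column-by-column:
  A vs B: [1 vs 4, 2 vs 1, 2 vs 1] → A does not strictly dominate B (column X: 1 ≤ 4)
  A vs C: [1 vs 7, 2 vs 2, 2 vs 4] → A does not strictly dominate C (column X: 1 ≤ 7)
  B vs A: [4 vs 1, 1 vs 2, 1 vs 2] → B does not strictly dominate A (column Y: 1 ≤ 2)
  B vs C: [4 vs 7, 1 vs 2, 1 vs 4] → B does not strictly dominate C (column X: 4 ≤ 7)
  C vs A: [7 vs 1, 2 vs 2, 4 vs 2] → C does not strictly dominate A (column Y: 2 ≤ 2)
  C vs B: [7 vs 4, 2 vs 1, 4 vs 1] → C strictly dominates B
No single strategy strictly dominates all others → no strictly dominant strategy.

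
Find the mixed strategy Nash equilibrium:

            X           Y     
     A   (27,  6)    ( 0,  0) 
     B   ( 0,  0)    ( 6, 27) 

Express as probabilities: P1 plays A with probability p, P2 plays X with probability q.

p = 0.8182, q = 0.1818

Work:
Find probabilities that make opponent indifferent:
P2 chooses q to make P1 indifferent between A and B
P1 chooses p to make P2 indifferent between X and Y
Mixed NE: P1 plays (A: 0.8182, B: 0.1818), P2 plays (X: 0.1818, Y: 0.8182)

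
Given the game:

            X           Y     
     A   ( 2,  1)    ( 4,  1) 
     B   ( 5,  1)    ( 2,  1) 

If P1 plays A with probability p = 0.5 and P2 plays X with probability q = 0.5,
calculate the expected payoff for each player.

E[P1] = 3.25, E[P2] = 1.0

Work:
E[P1] = p·q·π₁(A,X) + p·(1-q)·π₁(A,Y) + (1-p)·q·π₁(B,X) + (1-p)·(1-q)·π₁(B,Y)
= 0.5·0.5·2 + 0.5·0.5·4 + 0.5·0.5·5 + 0.5·0.5·2
= 3.25

E[P2] = 1.0 (similar calculation)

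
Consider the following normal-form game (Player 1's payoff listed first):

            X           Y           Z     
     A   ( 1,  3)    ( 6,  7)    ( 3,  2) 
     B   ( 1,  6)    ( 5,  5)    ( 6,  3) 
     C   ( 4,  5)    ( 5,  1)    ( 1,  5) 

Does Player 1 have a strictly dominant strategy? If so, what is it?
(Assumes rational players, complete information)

No strictly dominant strategy exists for Player 1

Work:
A strategy strictly dominates another if it gives a strictly higher payoff against every opponent action. Compare each pair of P1's strategies column-by-column:
  A vs B: [1 vs 1, 6 vs 5, 3 vs 6] → A does not strictly dominate B (column X: 1 ≤ 1)
  A vs C: [1 vs 4, 6 vs 5, 3 vs 1] → A does not strictly dominate C (column X: 1 ≤ 4)
  B vs A: [1 vs 1, 5 vs 6, 6 vs 3] → B does not strictly dominate A (column X: 1 ≤ 1)
  B vs C: [1 vs 4, 5 vs 5, 6 vs 1] → B does not strictly dominate C (column X: 1 ≤ 4)
  C vs A: [4 vs 1, 5 vs 6, 1 vs 3] → C does not strictly dominate A (column Y: 5 ≤ 6)
  C vs B: [4 vs 1, 5 vs 5, 1 vs 6] → C does not strictly dominate B (column Y: 5 ≤ 5)
No single strategy strictly dominates all others → no strictly dominant strategy.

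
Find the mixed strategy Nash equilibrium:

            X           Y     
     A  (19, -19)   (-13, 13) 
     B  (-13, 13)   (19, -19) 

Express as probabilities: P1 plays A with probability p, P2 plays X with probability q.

p = 0.5, q = 0.5

Work:
Find probabilities that make opponent indifferent:
P2 chooses q to make P1 indifferent between A and B
P1 chooses p to make P2 indifferent between X and Y
Mixed NE: P1 plays (A: 0.5, B: 0.5), P2 plays (X: 0.5, Y: 0.5)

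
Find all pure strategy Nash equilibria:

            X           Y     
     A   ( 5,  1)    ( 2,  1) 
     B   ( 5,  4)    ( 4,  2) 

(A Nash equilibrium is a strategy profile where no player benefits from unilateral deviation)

Nash equilibrium: (A, X), (B, X)

Work:
Best responses:
  P1 vs X: payoffs [5, 5] → best response A/B (payoff 5)
  P1 vs Y: payoffs [2, 4] → best response B (payoff 4)
  P2 vs A: payoffs [1, 1] → best response X/Y (payoff 1)
  P2 vs B: payoffs [4, 2] → best response X (payoff 4)
Mutual best responses: (A,X), (B,X) → Nash equilibria.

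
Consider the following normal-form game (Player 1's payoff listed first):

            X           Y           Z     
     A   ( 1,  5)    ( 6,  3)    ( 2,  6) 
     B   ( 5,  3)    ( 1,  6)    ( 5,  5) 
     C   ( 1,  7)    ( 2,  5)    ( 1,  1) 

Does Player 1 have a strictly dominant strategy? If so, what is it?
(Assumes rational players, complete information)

No strictly dominant strategy exists for Player 1

Work:
A strategy strictly dominates another if it gives a strictly higher payoff against every opponent action. Compare each pair of P1's strategies column-by-column:
  A vs B: [1 vs 5, 6 vs 1, 2 vs 5] → A does not strictly dominate B (column X: 1 ≤ 5)
  A vs C: [1 vs 1, 6 vs 2, 2 vs 1] → A does not strictly dominate C (column X: 1 ≤ 1)
  B vs A: [5 vs 1, 1 vs 6, 5 vs 2] → B does not strictly dominate A (column Y: 1 ≤ 6)
  B vs C: [5 vs 1, 1 vs 2, 5 vs 1] → B does not strictly dominate C (column Y: 1 ≤ 2)
  C vs A: [1 vs 1, 2 vs 6, 1 vs 2] → C does not strictly dominate A (column X: 1 ≤ 1)
  C vs B: [1 vs 5, 2 vs 1, 1 vs 5] → C does not strictly dominate B (column X: 1 ≤ 5)
No single strategy strictly dominates all others → no strictly dominant strategy.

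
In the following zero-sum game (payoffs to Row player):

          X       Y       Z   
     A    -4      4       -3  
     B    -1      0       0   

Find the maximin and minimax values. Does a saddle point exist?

Maximin = -1, Minimax = -1, Saddle: True

Work:
Row minimums: [-4, -1] → maximin = -1
Column maximums: [-1, 4, 0] → minimax = -1
Saddle point exists! Game value = -1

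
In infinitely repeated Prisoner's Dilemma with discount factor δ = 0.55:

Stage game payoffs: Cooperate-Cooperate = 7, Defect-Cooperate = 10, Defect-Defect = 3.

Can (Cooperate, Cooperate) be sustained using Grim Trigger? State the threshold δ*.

δ* = 0.4286; since δ = 0.55 ≥ 0.4286, cooperation can be sustained

Work:
For Grim Trigger:
Cooperate forever: 7/(1-δ)
Defect then punished: 10 + 3·δ/(1-δ)
Need: 7/(1-δ) ≥ 10 + 3·δ/(1-δ)
Solving: δ ≥ (T-R)/(T-P) = (10-7)/(10-3) = 0.4286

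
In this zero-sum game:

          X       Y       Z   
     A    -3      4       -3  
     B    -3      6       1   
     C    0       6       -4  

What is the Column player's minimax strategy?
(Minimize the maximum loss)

Column should play X, value = 0

Work:
Column player minimizes Row's maximum payoff:
Column X: max payoff to Row = 0
Column Y: max payoff to Row = 6
Column Z: max payoff to Row = 1
Minimum is 0, achieved by column X.
Minimax strategy: X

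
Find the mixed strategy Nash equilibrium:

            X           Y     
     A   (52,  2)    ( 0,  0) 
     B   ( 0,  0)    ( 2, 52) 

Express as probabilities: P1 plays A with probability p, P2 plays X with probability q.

p = 0.963, q = 0.037

Work:
Find probabilities that make opponent indifferent:
P2 chooses q to make P1 indifferent between A and B
P1 chooses p to make P2 indifferent between X and Y
Mixed NE: P1 plays (A: 0.963, B: 0.037), P2 plays (X: 0.037, Y: 0.963)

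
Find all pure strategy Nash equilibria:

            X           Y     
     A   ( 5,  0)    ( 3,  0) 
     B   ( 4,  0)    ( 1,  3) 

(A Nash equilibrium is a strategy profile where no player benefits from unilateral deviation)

Nash equilibrium: (A, X), (A, Y)

Work:
Best responses:
  P1 vs X: payoffs [5, 4] → best response A (payoff 5)
  P1 vs Y: payoffs [3, 1] → best response A (payoff 3)
  P2 vs A: payoffs [0, 0] → best response X/Y (payoff 0)
  P2 vs B: payoffs [0, 3] → best response Y (payoff 3)
Mutual best responses: (A,X), (A,Y) → Nash equilibria.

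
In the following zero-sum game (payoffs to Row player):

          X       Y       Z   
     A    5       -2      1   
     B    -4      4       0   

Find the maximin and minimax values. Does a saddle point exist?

Maximin = -2, Minimax = 1, Saddle: False

Work:
Row minimums: [-2, -4] → maximin = -2
Column maximums: [5, 4, 1] → minimax = 1
No saddle point (maximin ≠ minimax). Mixed strategy needed.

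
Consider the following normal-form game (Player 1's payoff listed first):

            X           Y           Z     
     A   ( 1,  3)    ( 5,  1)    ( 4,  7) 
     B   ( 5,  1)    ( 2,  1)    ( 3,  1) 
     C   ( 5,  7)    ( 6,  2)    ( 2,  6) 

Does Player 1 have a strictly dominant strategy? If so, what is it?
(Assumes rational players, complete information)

No strictly dominant strategy exists for Player 1

Work:
A strategy strictly dominates another if it gives a strictly higher payoff against every opponent action. Compare each pair of P1's strategies column-by-column:
  A vs B: [1 vs 5, 5 vs 2, 4 vs 3] → A does not strictly dominate B (column X: 1 ≤ 5)
  A vs C: [1 vs 5, 5 vs 6, 4 vs 2] → A does not strictly dominate C (column X: 1 ≤ 5)
  B vs A: [5 vs 1, 2 vs 5, 3 vs 4] → B does not strictly dominate A (column Y: 2 ≤ 5)
  B vs C: [5 vs 5, 2 vs 6, 3 vs 2] → B does not strictly dominate C (column X: 5 ≤ 5)
  C vs A: [5 vs 1, 6 vs 5, 2 vs 4] → C does not strictly dominate A (column Z: 2 ≤ 4)
  C vs B: [5 vs 5, 6 vs 2, 2 vs 3] → C does not strictly dominate B (column X: 5 ≤ 5)
No single strategy strictly dominates all others → no strictly dominant strategy.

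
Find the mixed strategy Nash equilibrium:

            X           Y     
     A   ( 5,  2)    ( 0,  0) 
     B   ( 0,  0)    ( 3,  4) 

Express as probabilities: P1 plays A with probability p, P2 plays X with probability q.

p = 0.6667, q = 0.375

Work:
Find probabilities that make opponent indifferent:
P2 chooses q to make P1 indifferent between A and B
P1 chooses p to make P2 indifferent between X and Y
Mixed NE: P1 plays (A: 0.6667, B: 0.3333), P2 plays (X: 0.375, Y: 0.625)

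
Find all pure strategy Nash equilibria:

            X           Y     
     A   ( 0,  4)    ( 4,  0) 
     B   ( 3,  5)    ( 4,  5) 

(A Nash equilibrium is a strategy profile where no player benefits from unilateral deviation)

Nash equilibrium: (B, X), (B, Y)

Work:
Best responses:
  P1 vs X: payoffs [0, 3] → best response B (payoff 3)
  P1 vs Y: payoffs [4, 4] → best response A/B (payoff 4)
  P2 vs A: payoffs [4, 0] → best response X (payoff 4)
  P2 vs B: payoffs [5, 5] → best response X/Y (payoff 5)
Mutual best responses: (B,X), (B,Y) → Nash equilibria.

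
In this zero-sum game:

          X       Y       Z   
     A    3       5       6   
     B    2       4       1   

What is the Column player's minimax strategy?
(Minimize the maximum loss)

Column should play X, value = 3

Work:
Column player minimizes Row's maximum payoff:
Column X: max payoff to Row = 3
Column Y: max payoff to Row = 5
Column Z: max payoff to Row = 6
Minimum is 3, achieved by column X.
Minimax strategy: X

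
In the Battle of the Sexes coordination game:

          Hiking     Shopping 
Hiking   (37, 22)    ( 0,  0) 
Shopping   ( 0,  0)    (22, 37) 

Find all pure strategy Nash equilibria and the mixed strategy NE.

Pure NE: (Hiking, Hiking) and (Shopping, Shopping); Mixed NE: p = 0.6271, q = 0.3729

Work:
Check pure NE:
(Hiking, Hiking): (37, 22) - no unilateral deviation beneficial
(Shopping, Shopping): (22, 37) - no unilateral deviation beneficial
Mixed NE: P1 plays Hiking with p = 0.6271, P2 plays Hiking with q = 0.3729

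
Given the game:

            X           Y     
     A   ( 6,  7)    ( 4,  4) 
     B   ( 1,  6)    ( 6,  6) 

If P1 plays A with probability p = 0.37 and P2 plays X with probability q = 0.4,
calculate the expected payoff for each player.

E[P1] = 4.296, E[P2] = 5.704

Work:
E[P1] = p·q·π₁(A,X) + p·(1-q)·π₁(A,Y) + (1-p)·q·π₁(B,X) + (1-p)·(1-q)·π₁(B,Y)
= 0.37·0.4·6 + 0.37·0.6·4 + 0.63·0.4·1 + 0.63·0.6·6
= 4.296

E[P2] = 5.704 (similar calculation)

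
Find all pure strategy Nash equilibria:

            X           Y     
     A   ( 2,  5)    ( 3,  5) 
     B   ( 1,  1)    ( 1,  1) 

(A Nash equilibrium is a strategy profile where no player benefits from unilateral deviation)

Nash equilibrium: (A, X), (A, Y)

Work:
Best responses:
  P1 vs X: payoffs [2, 1] → best response A (payoff 2)
  P1 vs Y: payoffs [3, 1] → best response A (payoff 3)
  P2 vs A: payoffs [5, 5] → best response X/Y (payoff 5)
  P2 vs B: payoffs [1, 1] → best response X/Y (payoff 1)
Mutual best responses: (A,X), (A,Y) → Nash equilibria.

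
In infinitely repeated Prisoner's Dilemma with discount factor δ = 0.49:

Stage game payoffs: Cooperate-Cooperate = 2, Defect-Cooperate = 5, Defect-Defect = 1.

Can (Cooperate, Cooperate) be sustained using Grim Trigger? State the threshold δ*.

δ* = 0.75; since δ = 0.49 < 0.75, cooperation cannot be sustained

Work:
For Grim Trigger:
Cooperate forever: 2/(1-δ)
Defect then punished: 5 + 1·δ/(1-δ)
Need: 2/(1-δ) ≥ 5 + 1·δ/(1-δ)
Solving: δ ≥ (T-R)/(T-P) = (5-2)/(5-1) = 0.75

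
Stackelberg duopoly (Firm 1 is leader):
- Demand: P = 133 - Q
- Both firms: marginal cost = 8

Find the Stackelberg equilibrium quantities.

q₁* (leader) = 62.5, q₂* (follower) = 31.25

Work:
Follower's reaction: q₂ = (a - c - q₁)/2
Leader substitutes: π₁ = q₁·(a - q₁ - (a-c-q₁)/2 - c)
FOC: q₁* = (133 - 8)/2 = 62.50
Then: q₂* = (133 - 8 - 62.5)/2 = 31.25
Leader has first-mover advantage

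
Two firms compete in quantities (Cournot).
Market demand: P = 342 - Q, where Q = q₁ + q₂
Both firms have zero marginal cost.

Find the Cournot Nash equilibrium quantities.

q₁* = q₂* = 114.0; P* = 114.0

Work:
Profit: π_i = P·q_i = (a - q_i - q_j)·q_i
FOC: ∂π_i/∂q_i = a - 2q_i - q_j = 0
Reaction function: q_i = (342 - q_j)/2
Symmetry: q* = 342/3 = 114.0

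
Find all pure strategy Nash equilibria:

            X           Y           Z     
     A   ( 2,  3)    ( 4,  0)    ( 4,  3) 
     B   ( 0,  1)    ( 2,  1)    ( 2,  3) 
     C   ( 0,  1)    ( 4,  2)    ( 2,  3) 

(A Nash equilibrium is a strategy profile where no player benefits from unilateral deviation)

Nash equilibrium: (A, X), (A, Z)

Work:
Best responses:
  P1 vs X: payoffs [2, 0, 0] → best response A (payoff 2)
  P1 vs Y: payoffs [4, 2, 4] → best response A/C (payoff 4)
  P1 vs Z: payoffs [4, 2, 2] → best response A (payoff 4)
  P2 vs A: payoffs [3, 0, 3] → best response X/Z (payoff 3)
  P2 vs B: payoffs [1, 1, 3] → best response Z (payoff 3)
  P2 vs C: payoffs [1, 2, 3] → best response Z (payoff 3)
Mutual best responses: (A,X), (A,Z) → Nash equilibria.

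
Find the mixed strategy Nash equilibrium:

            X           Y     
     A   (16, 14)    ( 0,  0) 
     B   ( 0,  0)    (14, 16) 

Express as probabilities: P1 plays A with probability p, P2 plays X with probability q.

p = 0.5333, q = 0.4667

Work:
Find probabilities that make opponent indifferent:
P2 chooses q to make P1 indifferent between A and B
P1 chooses p to make P2 indifferent between X and Y
Mixed NE: P1 plays (A: 0.5333, B: 0.4667), P2 plays (X: 0.4667, Y: 0.5333)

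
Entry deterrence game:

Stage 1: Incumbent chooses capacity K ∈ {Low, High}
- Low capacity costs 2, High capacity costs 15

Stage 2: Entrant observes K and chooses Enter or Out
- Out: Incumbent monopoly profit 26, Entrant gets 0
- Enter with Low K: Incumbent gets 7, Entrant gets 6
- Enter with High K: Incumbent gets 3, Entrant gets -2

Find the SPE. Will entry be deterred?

SPE: (High, Enter|Low, Out|High); Entry deterred. Incumbent net profit = 11

Work:
After Low K: Entrant enters (6 > 0)
After High K: Entrant stays out (-2 < 0)
Incumbent: Low → 7−2=5, High → 26−15=11
Incumbent chooses High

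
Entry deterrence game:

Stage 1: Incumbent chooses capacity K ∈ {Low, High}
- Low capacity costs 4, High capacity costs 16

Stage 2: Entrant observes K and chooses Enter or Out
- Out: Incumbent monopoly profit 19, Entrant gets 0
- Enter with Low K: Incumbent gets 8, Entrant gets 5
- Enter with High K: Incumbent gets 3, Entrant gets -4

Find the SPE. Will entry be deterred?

SPE: (Low, Enter|Low, Out|High); Entry not deterred. Incumbent net profit = 4, Entrant gets 5

Work:
After Low K: Entrant enters (5 > 0)
After High K: Entrant stays out (-4 < 0)
Incumbent: Low → 8−4=4, High → 19−16=3
Incumbent chooses Low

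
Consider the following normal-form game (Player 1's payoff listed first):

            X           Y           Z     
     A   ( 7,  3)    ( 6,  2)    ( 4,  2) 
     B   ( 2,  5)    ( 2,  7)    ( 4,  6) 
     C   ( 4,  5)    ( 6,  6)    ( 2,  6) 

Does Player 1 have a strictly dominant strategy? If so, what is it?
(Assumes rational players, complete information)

No strictly dominant strategy exists for Player 1

Work:
A strategy strictly dominates another if it gives a strictly higher payoff against every opponent action. Compare each pair of P1's strategies column-by-column:
  A vs B: [7 vs 2, 6 vs 2, 4 vs 4] → A does not strictly dominate B (column Z: 4 ≤ 4)
  A vs C: [7 vs 4, 6 vs 6, 4 vs 2] → A does not strictly dominate C (column Y: 6 ≤ 6)
  B vs A: [2 vs 7, 2 vs 6, 4 vs 4] → B does not strictly dominate A (column X: 2 ≤ 7)
  B vs C: [2 vs 4, 2 vs 6, 4 vs 2] → B does not strictly dominate C (column X: 2 ≤ 4)
  C vs A: [4 vs 7, 6 vs 6, 2 vs 4] → C does not strictly dominate A (column X: 4 ≤ 7)
  C vs B: [4 vs 2, 6 vs 2, 2 vs 4] → C does not strictly dominate B (column Z: 2 ≤ 4)
No single strategy strictly dominates all others → no strictly dominant strategy.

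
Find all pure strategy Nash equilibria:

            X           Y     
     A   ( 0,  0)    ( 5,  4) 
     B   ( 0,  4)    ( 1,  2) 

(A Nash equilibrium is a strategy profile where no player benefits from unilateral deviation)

Nash equilibrium: (A, Y), (B, X)

Work:
Best responses:
  P1 vs X: payoffs [0, 0] → best response A/B (payoff 0)
  P1 vs Y: payoffs [5, 1] → best response A (payoff 5)
  P2 vs A: payoffs [0, 4] → best response Y (payoff 4)
  P2 vs B: payoffs [4, 2] → best response X (payoff 4)
Mutual best responses: (A,Y), (B,X) → Nash equilibria.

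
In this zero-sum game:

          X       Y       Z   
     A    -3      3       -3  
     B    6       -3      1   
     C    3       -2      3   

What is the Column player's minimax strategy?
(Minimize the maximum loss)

Column should play Y or Z (all achieve the minimum), value = 3

Work:
Column player minimizes Row's maximum payoff:
Column X: max payoff to Row = 6
Column Y: max payoff to Row = 3
Column Z: max payoff to Row = 3
Minimum is 3, achieved by columns Y, Z (tied).
Each of Y or Z is a minimax strategy.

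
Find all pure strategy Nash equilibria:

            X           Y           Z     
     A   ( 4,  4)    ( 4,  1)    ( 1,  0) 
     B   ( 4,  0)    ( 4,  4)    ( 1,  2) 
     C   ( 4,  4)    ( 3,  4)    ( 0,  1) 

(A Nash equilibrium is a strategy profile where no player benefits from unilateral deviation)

Nash equilibrium: (A, X), (B, Y), (C, X)

Work:
Best responses:
  P1 vs X: payoffs [4, 4, 4] → best response A/B/C (payoff 4)
  P1 vs Y: payoffs [4, 4, 3] → best response A/B (payoff 4)
  P1 vs Z: payoffs [1, 1, 0] → best response A/B (payoff 1)
  P2 vs A: payoffs [4, 1, 0] → best response X (payoff 4)
  P2 vs B: payoffs [0, 4, 2] → best response Y (payoff 4)
  P2 vs C: payoffs [4, 4, 1] → best response X/Y (payoff 4)
Mutual best responses: (A,X), (B,Y), (C,X) → Nash equilibria.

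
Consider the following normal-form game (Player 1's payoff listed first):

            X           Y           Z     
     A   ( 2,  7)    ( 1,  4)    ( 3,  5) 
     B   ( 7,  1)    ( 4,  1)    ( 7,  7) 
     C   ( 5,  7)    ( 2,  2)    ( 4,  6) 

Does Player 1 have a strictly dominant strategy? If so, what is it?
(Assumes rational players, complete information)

Yes, Player 1's strictly dominant strategy is B

Work:
A strategy strictly dominates another if it gives a strictly higher payoff against every opponent action. Compare each pair of P1's strategies column-by-column:
  A vs B: [2 vs 7, 1 vs 4, 3 vs 7] → A does not strictly dominate B (column X: 2 ≤ 7)
  A vs C: [2 vs 5, 1 vs 2, 3 vs 4] → A does not strictly dominate C (column X: 2 ≤ 5)
  B vs A: [7 vs 2, 4 vs 1, 7 vs 3] → B strictly dominates A
  B vs C: [7 vs 5, 4 vs 2, 7 vs 4] → B strictly dominates C
  C vs A: [5 vs 2, 2 vs 1, 4 vs 3] → C strictly dominates A
  C vs B: [5 vs 7, 2 vs 4, 4 vs 7] → C does not strictly dominate B (column X: 5 ≤ 7)
B strictly dominates every other strategy → strictly dominant.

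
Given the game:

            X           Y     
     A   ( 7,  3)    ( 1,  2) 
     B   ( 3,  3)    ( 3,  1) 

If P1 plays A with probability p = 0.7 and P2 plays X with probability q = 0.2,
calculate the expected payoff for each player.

E[P1] = 2.44, E[P2] = 1.96

Work:
E[P1] = p·q·π₁(A,X) + p·(1-q)·π₁(A,Y) + (1-p)·q·π₁(B,X) + (1-p)·(1-q)·π₁(B,Y)
= 0.7·0.2·7 + 0.7·0.8·1 + 0.3·0.2·3 + 0.3·0.8·3
= 2.44

E[P2] = 1.96 (similar calculation)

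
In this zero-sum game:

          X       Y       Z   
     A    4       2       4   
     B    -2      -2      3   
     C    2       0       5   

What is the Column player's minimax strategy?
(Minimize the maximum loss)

Column should play Y, value = 2

Work:
Column player minimizes Row's maximum payoff:
Column X: max payoff to Row = 4
Column Y: max payoff to Row = 2
Column Z: max payoff to Row = 5
Minimum is 2, achieved by column Y.
Minimax strategy: Y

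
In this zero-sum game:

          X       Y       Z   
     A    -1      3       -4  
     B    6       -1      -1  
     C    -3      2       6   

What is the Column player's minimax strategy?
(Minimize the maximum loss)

Column should play Y, value = 3

Work:
Column player minimizes Row's maximum payoff:
Column X: max payoff to Row = 6
Column Y: max payoff to Row = 3
Column Z: max payoff to Row = 6
Minimum is 3, achieved by column Y.
Minimax strategy: Y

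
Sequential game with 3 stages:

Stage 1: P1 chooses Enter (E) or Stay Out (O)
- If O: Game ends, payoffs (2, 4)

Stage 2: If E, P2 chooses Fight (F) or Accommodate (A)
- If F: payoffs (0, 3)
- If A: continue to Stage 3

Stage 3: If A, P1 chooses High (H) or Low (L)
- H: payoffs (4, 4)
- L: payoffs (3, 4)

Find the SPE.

SPE: (E, A, H); Outcome (4, 4)

Work:
Stage 3: P1 chooses H (4 vs 3)
Stage 2: P2: F->3, A->4 (anticipating H). Choose A
Stage 1: P1: O->2, E->4 (anticipating A, H). Choose E
SPE path: E -> A -> H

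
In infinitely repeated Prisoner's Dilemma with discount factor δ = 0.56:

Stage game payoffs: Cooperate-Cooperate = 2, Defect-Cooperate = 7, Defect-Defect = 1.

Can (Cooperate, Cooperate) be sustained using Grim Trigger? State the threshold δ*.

δ* = 0.8333; since δ = 0.56 < 0.8333, cooperation cannot be sustained

Work:
For Grim Trigger:
Cooperate forever: 2/(1-δ)
Defect then punished: 7 + 1·δ/(1-δ)
Need: 2/(1-δ) ≥ 7 + 1·δ/(1-δ)
Solving: δ ≥ (T-R)/(T-P) = (7-2)/(7-1) = 0.8333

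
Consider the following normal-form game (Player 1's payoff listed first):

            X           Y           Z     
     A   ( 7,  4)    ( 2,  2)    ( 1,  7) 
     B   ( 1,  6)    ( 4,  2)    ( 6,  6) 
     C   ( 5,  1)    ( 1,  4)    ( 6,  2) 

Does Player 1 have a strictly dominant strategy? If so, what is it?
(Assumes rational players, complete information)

No strictly dominant strategy exists for Player 1

Work:
A strategy strictly dominates another if it gives a strictly higher payoff against every opponent action. Compare each pair of P1's strategies column-by-column:
  A vs B: [7 vs 1, 2 vs 4, 1 vs 6] → A does not strictly dominate B (column Y: 2 ≤ 4)
  A vs C: [7 vs 5, 2 vs 1, 1 vs 6] → A does not strictly dominate C (column Z: 1 ≤ 6)
  B vs A: [1 vs 7, 4 vs 2, 6 vs 1] → B does not strictly dominate A (column X: 1 ≤ 7)
  B vs C: [1 vs 5, 4 vs 1, 6 vs 6] → B does not strictly dominate C (column X: 1 ≤ 5)
  C vs A: [5 vs 7, 1 vs 2, 6 vs 1] → C does not strictly dominate A (column X: 5 ≤ 7)
  C vs B: [5 vs 1, 1 vs 4, 6 vs 6] → C does not strictly dominate B (column Y: 1 ≤ 4)
No single strategy strictly dominates all others → no strictly dominant strategy.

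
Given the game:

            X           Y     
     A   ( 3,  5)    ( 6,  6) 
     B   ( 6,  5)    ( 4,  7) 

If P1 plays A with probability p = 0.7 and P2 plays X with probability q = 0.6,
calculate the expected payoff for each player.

E[P1] = 4.5, E[P2] = 5.52

Work:
E[P1] = p·q·π₁(A,X) + p·(1-q)·π₁(A,Y) + (1-p)·q·π₁(B,X) + (1-p)·(1-q)·π₁(B,Y)
= 0.7·0.6·3 + 0.7·0.4·6 + 0.3·0.6·6 + 0.3·0.4·4
= 4.5

E[P2] = 5.52 (similar calculation)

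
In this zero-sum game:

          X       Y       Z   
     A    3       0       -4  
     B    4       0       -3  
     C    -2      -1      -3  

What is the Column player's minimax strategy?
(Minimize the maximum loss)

Column should play Z, value = -3

Work:
Column player minimizes Row's maximum payoff:
Column X: max payoff to Row = 4
Column Y: max payoff to Row = 0
Column Z: max payoff to Row = -3
Minimum is -3, achieved by column Z.
Minimax strategy: Z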